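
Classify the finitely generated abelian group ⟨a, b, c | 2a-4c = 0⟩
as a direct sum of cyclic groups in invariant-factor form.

Answer: M ≅ ℤ^2 ⊕ ℤ/2

Derivation:
rank_ℚ(R)=1; free=3−1=2
SNF(R) diag = [2] → torsion [2]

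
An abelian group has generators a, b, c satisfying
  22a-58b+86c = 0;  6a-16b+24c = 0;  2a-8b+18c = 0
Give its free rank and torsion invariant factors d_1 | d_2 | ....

Answer: M ≅ ℤ/2 ⊕ ℤ/2 ⊕ ℤ/2

Derivation:
rank_ℚ(R)=3; free=3−3=0
SNF(R) diag = [2, 2, 2] → torsion [2, 2, 2]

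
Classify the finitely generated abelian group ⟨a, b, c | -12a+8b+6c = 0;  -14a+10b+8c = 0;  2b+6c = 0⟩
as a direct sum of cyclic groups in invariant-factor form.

rank_ℚ(R)=3; free=3−3=0
SNF(R) diag = [2, 2, 6] → torsion [2, 2, 6]

Answer: M ≅ ℤ/2 ⊕ ℤ/2 ⊕ ℤ/6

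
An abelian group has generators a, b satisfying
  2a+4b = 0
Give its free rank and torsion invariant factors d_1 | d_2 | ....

rank_ℚ(R)=1; free=2−1=1
SNF(R) diag = [2] → torsion [2]

Answer: M ≅ ℤ^1 ⊕ ℤ/2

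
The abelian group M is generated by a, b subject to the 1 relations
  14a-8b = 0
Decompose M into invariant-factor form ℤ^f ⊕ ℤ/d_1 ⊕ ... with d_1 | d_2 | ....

Answer: M ≅ ℤ^1 ⊕ ℤ/2

Derivation:
rank_ℚ(R)=1; free=2−1=1
SNF(R) diag = [2] → torsion [2]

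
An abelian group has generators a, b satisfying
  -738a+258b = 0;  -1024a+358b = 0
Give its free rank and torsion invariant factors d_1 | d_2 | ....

Answer: M ≅ ℤ/2 ⊕ ℤ/6

Derivation:
rank_ℚ(R)=2; free=2−2=0
SNF(R) diag = [2, 6] → torsion [2, 6]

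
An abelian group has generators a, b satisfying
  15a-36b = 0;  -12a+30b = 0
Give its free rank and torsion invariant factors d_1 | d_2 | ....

rank_ℚ(R)=2; free=2−2=0
SNF(R) diag = [3, 6] → torsion [3, 6]

Answer: M ≅ ℤ/3 ⊕ ℤ/6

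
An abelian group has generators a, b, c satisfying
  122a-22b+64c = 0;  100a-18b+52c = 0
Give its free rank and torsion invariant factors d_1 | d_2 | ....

rank_ℚ(R)=2; free=3−2=1
SNF(R) diag = [2, 2] → torsion [2, 2]

Answer: M ≅ ℤ^1 ⊕ ℤ/2 ⊕ ℤ/2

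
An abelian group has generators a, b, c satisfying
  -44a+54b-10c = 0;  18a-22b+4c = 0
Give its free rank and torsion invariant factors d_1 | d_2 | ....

rank_ℚ(R)=2; free=3−2=1
SNF(R) diag = [2, 2] → torsion [2, 2]

Answer: M ≅ ℤ^1 ⊕ ℤ/2 ⊕ ℤ/2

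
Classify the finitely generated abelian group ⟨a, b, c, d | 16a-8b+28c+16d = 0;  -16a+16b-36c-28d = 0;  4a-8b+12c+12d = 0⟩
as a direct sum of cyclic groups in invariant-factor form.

rank_ℚ(R)=3; free=4−3=1
SNF(R) diag = [4, 4, 4] → torsion [4, 4, 4]

Answer: M ≅ ℤ^1 ⊕ ℤ/4 ⊕ ℤ/4 ⊕ ℤ/4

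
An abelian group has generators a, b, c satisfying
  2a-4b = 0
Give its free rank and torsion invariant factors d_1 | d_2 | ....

Answer: M ≅ ℤ^2 ⊕ ℤ/2

Derivation:
rank_ℚ(R)=1; free=3−1=2
SNF(R) diag = [2] → torsion [2]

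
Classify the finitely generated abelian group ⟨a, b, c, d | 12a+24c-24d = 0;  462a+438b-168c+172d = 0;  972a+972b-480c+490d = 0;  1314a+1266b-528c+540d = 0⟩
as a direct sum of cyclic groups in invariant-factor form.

rank_ℚ(R)=4; free=4−4=0
SNF(R) diag = [2, 6, 12, 24] → torsion [2, 6, 12, 24]

Answer: M ≅ ℤ/2 ⊕ ℤ/6 ⊕ ℤ/12 ⊕ ℤ/24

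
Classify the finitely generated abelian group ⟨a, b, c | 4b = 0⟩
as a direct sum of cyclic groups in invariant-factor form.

Answer: M ≅ ℤ^2 ⊕ ℤ/4

Derivation:
rank_ℚ(R)=1; free=3−1=2
SNF(R) diag = [4] → torsion [4]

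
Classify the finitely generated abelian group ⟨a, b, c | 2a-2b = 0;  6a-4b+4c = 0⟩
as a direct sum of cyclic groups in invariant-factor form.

rank_ℚ(R)=2; free=3−2=1
SNF(R) diag = [2, 2] → torsion [2, 2]

Answer: M ≅ ℤ^1 ⊕ ℤ/2 ⊕ ℤ/2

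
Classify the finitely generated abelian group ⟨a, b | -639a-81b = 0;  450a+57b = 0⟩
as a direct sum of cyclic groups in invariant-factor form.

Answer: M ≅ ℤ/3 ⊕ ℤ/9

Derivation:
rank_ℚ(R)=2; free=2−2=0
SNF(R) diag = [3, 9] → torsion [3, 9]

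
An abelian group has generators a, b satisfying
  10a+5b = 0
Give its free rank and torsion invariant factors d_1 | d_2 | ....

rank_ℚ(R)=1; free=2−1=1
SNF(R) diag = [5] → torsion [5]

Answer: M ≅ ℤ^1 ⊕ ℤ/5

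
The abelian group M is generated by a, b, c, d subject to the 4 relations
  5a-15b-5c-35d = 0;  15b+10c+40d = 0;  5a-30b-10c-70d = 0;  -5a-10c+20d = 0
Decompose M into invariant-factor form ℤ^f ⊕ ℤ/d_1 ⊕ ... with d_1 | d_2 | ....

rank_ℚ(R)=4; free=4−4=0
SNF(R) diag = [5, 5, 15, 30] → torsion [5, 5, 15, 30]

Answer: M ≅ ℤ/5 ⊕ ℤ/5 ⊕ ℤ/15 ⊕ ℤ/30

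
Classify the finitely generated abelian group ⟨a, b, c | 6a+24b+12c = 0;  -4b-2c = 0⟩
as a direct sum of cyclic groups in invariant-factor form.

Answer: M ≅ ℤ^1 ⊕ ℤ/2 ⊕ ℤ/6

Derivation:
rank_ℚ(R)=2; free=3−2=1
SNF(R) diag = [2, 6] → torsion [2, 6]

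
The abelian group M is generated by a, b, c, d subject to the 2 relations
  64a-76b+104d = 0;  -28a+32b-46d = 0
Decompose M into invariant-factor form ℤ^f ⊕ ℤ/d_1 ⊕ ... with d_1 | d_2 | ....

Answer: M ≅ ℤ^2 ⊕ ℤ/2 ⊕ ℤ/4

Derivation:
rank_ℚ(R)=2; free=4−2=2
SNF(R) diag = [2, 4] → torsion [2, 4]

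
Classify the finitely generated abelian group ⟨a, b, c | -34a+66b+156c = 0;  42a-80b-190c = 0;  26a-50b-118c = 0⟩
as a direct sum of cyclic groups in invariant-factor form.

Answer: M ≅ ℤ/2 ⊕ ℤ/2 ⊕ ℤ/6

Derivation:
rank_ℚ(R)=3; free=3−3=0
SNF(R) diag = [2, 2, 6] → torsion [2, 2, 6]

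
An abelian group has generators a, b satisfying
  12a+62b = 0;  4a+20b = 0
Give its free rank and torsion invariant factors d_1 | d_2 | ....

rank_ℚ(R)=2; free=2−2=0
SNF(R) diag = [2, 4] → torsion [2, 4]

Answer: M ≅ ℤ/2 ⊕ ℤ/4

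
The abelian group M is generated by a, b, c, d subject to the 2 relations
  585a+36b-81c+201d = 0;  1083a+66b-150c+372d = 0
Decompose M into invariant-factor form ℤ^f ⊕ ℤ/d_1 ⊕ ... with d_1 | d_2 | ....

rank_ℚ(R)=2; free=4−2=2
SNF(R) diag = [3, 3] → torsion [3, 3]

Answer: M ≅ ℤ^2 ⊕ ℤ/3 ⊕ ℤ/3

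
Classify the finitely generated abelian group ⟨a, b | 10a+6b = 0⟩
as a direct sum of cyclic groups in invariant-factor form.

rank_ℚ(R)=1; free=2−1=1
SNF(R) diag = [2] → torsion [2]

Answer: M ≅ ℤ^1 ⊕ ℤ/2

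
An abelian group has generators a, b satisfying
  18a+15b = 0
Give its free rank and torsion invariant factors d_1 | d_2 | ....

rank_ℚ(R)=1; free=2−1=1
SNF(R) diag = [3] → torsion [3]

Answer: M ≅ ℤ^1 ⊕ ℤ/3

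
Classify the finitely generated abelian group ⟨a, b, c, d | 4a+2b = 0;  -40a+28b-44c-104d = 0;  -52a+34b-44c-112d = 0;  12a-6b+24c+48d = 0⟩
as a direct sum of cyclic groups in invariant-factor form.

rank_ℚ(R)=4; free=4−4=0
SNF(R) diag = [2, 4, 8, 24] → torsion [2, 4, 8, 24]

Answer: M ≅ ℤ/2 ⊕ ℤ/4 ⊕ ℤ/8 ⊕ ℤ/24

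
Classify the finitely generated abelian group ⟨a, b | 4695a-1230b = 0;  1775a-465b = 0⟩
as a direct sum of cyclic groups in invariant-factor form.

rank_ℚ(R)=2; free=2−2=0
SNF(R) diag = [5, 15] → torsion [5, 15]

Answer: M ≅ ℤ/5 ⊕ ℤ/15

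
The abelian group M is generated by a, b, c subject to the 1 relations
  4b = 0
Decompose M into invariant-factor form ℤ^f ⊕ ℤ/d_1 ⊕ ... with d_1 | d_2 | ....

rank_ℚ(R)=1; free=3−1=2
SNF(R) diag = [4] → torsion [4]

Answer: M ≅ ℤ^2 ⊕ ℤ/4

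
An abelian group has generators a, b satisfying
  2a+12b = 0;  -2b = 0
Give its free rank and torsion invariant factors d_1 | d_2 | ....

Answer: M ≅ ℤ/2 ⊕ ℤ/2

Derivation:
rank_ℚ(R)=2; free=2−2=0
SNF(R) diag = [2, 2] → torsion [2, 2]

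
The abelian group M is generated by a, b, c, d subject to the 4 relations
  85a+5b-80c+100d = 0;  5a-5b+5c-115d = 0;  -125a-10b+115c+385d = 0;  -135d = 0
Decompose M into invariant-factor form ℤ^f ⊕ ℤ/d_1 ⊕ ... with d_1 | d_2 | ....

rank_ℚ(R)=4; free=4−4=0
SNF(R) diag = [5, 15, 45, 135] → torsion [5, 15, 45, 135]

Answer: M ≅ ℤ/5 ⊕ ℤ/15 ⊕ ℤ/45 ⊕ ℤ/135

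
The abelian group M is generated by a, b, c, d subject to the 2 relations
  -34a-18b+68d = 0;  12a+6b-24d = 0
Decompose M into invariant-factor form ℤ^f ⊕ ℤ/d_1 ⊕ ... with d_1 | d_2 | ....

Answer: M ≅ ℤ^2 ⊕ ℤ/2 ⊕ ℤ/6

Derivation:
rank_ℚ(R)=2; free=4−2=2
SNF(R) diag = [2, 6] → torsion [2, 6]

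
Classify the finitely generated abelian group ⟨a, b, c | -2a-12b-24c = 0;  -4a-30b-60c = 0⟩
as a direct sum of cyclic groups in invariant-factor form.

rank_ℚ(R)=2; free=3−2=1
SNF(R) diag = [2, 6] → torsion [2, 6]

Answer: M ≅ ℤ^1 ⊕ ℤ/2 ⊕ ℤ/6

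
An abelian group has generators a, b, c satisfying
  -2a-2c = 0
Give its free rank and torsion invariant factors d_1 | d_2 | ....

Answer: M ≅ ℤ^2 ⊕ ℤ/2

Derivation:
rank_ℚ(R)=1; free=3−1=2
SNF(R) diag = [2] → torsion [2]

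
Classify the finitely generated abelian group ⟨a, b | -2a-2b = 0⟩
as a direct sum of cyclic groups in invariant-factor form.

Answer: M ≅ ℤ^1 ⊕ ℤ/2

Derivation:
rank_ℚ(R)=1; free=2−1=1
SNF(R) diag = [2] → torsion [2]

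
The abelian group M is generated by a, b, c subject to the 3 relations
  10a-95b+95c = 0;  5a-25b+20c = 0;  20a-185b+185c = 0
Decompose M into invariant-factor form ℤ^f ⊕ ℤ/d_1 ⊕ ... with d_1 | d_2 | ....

Answer: M ≅ ℤ/5 ⊕ ℤ/5 ⊕ ℤ/10

Derivation:
rank_ℚ(R)=3; free=3−3=0
SNF(R) diag = [5, 5, 10] → torsion [5, 5, 10]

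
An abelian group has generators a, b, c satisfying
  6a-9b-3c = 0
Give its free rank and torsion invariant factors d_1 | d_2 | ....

Answer: M ≅ ℤ^2 ⊕ ℤ/3

Derivation:
rank_ℚ(R)=1; free=3−1=2
SNF(R) diag = [3] → torsion [3]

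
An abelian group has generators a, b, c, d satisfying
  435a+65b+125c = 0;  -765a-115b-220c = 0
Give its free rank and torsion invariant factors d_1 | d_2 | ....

rank_ℚ(R)=2; free=4−2=2
SNF(R) diag = [5, 15] → torsion [5, 15]

Answer: M ≅ ℤ^2 ⊕ ℤ/5 ⊕ ℤ/15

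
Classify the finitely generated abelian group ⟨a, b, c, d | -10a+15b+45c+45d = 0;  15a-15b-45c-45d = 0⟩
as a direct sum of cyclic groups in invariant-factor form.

Answer: M ≅ ℤ^2 ⊕ ℤ/5 ⊕ ℤ/15

Derivation:
rank_ℚ(R)=2; free=4−2=2
SNF(R) diag = [5, 15] → torsion [5, 15]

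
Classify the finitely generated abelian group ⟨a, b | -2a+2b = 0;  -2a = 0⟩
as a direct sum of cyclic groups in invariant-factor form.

Answer: M ≅ ℤ/2 ⊕ ℤ/2

Derivation:
rank_ℚ(R)=2; free=2−2=0
SNF(R) diag = [2, 2] → torsion [2, 2]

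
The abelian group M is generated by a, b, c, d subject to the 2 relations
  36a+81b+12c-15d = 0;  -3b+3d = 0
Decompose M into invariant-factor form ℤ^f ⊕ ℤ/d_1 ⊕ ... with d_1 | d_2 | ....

rank_ℚ(R)=2; free=4−2=2
SNF(R) diag = [3, 6] → torsion [3, 6]

Answer: M ≅ ℤ^2 ⊕ ℤ/3 ⊕ ℤ/6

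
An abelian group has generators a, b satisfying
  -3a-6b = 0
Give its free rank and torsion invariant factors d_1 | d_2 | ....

Answer: M ≅ ℤ^1 ⊕ ℤ/3

Derivation:
rank_ℚ(R)=1; free=2−1=1
SNF(R) diag = [3] → torsion [3]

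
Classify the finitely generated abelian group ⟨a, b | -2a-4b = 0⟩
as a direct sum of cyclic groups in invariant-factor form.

Answer: M ≅ ℤ^1 ⊕ ℤ/2

Derivation:
rank_ℚ(R)=1; free=2−1=1
SNF(R) diag = [2] → torsion [2]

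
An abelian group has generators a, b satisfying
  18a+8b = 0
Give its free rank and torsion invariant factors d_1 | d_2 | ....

rank_ℚ(R)=1; free=2−1=1
SNF(R) diag = [2] → torsion [2]

Answer: M ≅ ℤ^1 ⊕ ℤ/2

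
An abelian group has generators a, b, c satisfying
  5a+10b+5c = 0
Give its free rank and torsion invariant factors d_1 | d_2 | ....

rank_ℚ(R)=1; free=3−1=2
SNF(R) diag = [5] → torsion [5]

Answer: M ≅ ℤ^2 ⊕ ℤ/5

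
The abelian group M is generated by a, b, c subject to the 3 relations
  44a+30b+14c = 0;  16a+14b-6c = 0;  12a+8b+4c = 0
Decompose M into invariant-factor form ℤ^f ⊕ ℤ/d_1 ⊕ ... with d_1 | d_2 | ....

Answer: M ≅ ℤ/2 ⊕ ℤ/4 ⊕ ℤ/8

Derivation:
rank_ℚ(R)=3; free=3−3=0
SNF(R) diag = [2, 4, 8] → torsion [2, 4, 8]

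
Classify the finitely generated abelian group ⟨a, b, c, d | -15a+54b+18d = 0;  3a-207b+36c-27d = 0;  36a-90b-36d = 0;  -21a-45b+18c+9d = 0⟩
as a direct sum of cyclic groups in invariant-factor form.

rank_ℚ(R)=4; free=4−4=0
SNF(R) diag = [3, 9, 18, 18] → torsion [3, 9, 18, 18]

Answer: M ≅ ℤ/3 ⊕ ℤ/9 ⊕ ℤ/18 ⊕ ℤ/18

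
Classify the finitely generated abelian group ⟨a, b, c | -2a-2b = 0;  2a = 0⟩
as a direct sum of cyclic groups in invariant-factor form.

Answer: M ≅ ℤ^1 ⊕ ℤ/2 ⊕ ℤ/2

Derivation:
rank_ℚ(R)=2; free=3−2=1
SNF(R) diag = [2, 2] → torsion [2, 2]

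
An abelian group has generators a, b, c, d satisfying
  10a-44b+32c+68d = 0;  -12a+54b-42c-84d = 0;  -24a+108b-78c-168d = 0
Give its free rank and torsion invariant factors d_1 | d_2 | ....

Answer: M ≅ ℤ^1 ⊕ ℤ/2 ⊕ ℤ/6 ⊕ ℤ/6

Derivation:
rank_ℚ(R)=3; free=4−3=1
SNF(R) diag = [2, 6, 6] → torsion [2, 6, 6]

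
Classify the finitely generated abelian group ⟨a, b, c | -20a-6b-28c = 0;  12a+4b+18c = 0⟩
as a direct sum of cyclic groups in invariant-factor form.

Answer: M ≅ ℤ^1 ⊕ ℤ/2 ⊕ ℤ/2

Derivation:
rank_ℚ(R)=2; free=3−2=1
SNF(R) diag = [2, 2] → torsion [2, 2]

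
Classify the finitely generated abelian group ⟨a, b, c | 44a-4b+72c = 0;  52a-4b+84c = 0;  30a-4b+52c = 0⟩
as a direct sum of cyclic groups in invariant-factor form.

rank_ℚ(R)=3; free=3−3=0
SNF(R) diag = [2, 4, 4] → torsion [2, 4, 4]

Answer: M ≅ ℤ/2 ⊕ ℤ/4 ⊕ ℤ/4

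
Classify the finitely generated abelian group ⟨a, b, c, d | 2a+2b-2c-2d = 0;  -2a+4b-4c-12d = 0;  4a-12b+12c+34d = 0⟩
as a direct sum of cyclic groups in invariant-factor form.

Answer: M ≅ ℤ^1 ⊕ ℤ/2 ⊕ ℤ/2 ⊕ ℤ/2

Derivation:
rank_ℚ(R)=3; free=4−3=1
SNF(R) diag = [2, 2, 2] → torsion [2, 2, 2]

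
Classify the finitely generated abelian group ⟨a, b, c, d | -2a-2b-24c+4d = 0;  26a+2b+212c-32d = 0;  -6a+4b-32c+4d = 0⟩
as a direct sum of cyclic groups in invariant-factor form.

rank_ℚ(R)=3; free=4−3=1
SNF(R) diag = [2, 2, 4] → torsion [2, 2, 4]

Answer: M ≅ ℤ^1 ⊕ ℤ/2 ⊕ ℤ/2 ⊕ ℤ/4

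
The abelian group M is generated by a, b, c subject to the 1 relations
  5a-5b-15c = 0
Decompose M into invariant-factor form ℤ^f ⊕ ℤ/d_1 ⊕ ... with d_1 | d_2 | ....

Answer: M ≅ ℤ^2 ⊕ ℤ/5

Derivation:
rank_ℚ(R)=1; free=3−1=2
SNF(R) diag = [5] → torsion [5]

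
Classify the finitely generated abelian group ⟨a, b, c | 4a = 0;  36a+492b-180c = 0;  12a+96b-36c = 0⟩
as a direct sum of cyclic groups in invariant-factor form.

rank_ℚ(R)=3; free=3−3=0
SNF(R) diag = [4, 12, 36] → torsion [4, 12, 36]

Answer: M ≅ ℤ/4 ⊕ ℤ/12 ⊕ ℤ/36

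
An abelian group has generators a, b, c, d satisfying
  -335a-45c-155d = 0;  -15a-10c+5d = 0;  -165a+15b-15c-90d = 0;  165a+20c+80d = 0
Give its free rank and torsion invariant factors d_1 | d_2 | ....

rank_ℚ(R)=4; free=4−4=0
SNF(R) diag = [5, 5, 15, 45] → torsion [5, 5, 15, 45]

Answer: M ≅ ℤ/5 ⊕ ℤ/5 ⊕ ℤ/15 ⊕ ℤ/45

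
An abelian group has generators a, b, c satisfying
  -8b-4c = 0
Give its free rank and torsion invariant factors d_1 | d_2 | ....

Answer: M ≅ ℤ^2 ⊕ ℤ/4

Derivation:
rank_ℚ(R)=1; free=3−1=2
SNF(R) diag = [4] → torsion [4]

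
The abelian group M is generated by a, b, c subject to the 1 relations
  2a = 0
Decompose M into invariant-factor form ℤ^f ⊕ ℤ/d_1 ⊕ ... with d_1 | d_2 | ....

Answer: M ≅ ℤ^2 ⊕ ℤ/2

Derivation:
rank_ℚ(R)=1; free=3−1=2
SNF(R) diag = [2] → torsion [2]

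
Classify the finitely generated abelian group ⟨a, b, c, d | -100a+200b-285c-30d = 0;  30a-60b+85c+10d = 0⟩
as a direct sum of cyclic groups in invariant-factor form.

rank_ℚ(R)=2; free=4−2=2
SNF(R) diag = [5, 10] → torsion [5, 10]

Answer: M ≅ ℤ^2 ⊕ ℤ/5 ⊕ ℤ/10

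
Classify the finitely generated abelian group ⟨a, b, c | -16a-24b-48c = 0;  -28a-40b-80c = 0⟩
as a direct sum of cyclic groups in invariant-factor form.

Answer: M ≅ ℤ^1 ⊕ ℤ/4 ⊕ ℤ/8

Derivation:
rank_ℚ(R)=2; free=3−2=1
SNF(R) diag = [4, 8] → torsion [4, 8]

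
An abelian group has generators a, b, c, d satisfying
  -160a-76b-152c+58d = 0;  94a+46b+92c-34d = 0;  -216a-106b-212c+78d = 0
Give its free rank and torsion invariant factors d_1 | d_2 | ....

Answer: M ≅ ℤ^1 ⊕ ℤ/2 ⊕ ℤ/2 ⊕ ℤ/6

Derivation:
rank_ℚ(R)=3; free=4−3=1
SNF(R) diag = [2, 2, 6] → torsion [2, 2, 6]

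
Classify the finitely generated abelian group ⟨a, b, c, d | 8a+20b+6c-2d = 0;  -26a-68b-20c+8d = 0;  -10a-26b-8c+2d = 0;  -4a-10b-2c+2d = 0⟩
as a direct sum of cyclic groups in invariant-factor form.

rank_ℚ(R)=4; free=4−4=0
SNF(R) diag = [2, 2, 2, 2] → torsion [2, 2, 2, 2]

Answer: M ≅ ℤ/2 ⊕ ℤ/2 ⊕ ℤ/2 ⊕ ℤ/2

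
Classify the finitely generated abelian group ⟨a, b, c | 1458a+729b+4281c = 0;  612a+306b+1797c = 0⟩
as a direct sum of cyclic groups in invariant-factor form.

Answer: M ≅ ℤ^1 ⊕ ℤ/3 ⊕ ℤ/9

Derivation:
rank_ℚ(R)=2; free=3−2=1
SNF(R) diag = [3, 9] → torsion [3, 9]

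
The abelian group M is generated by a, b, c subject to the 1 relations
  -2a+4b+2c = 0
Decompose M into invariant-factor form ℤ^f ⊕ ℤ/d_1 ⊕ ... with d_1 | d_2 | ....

Answer: M ≅ ℤ^2 ⊕ ℤ/2

Derivation:
rank_ℚ(R)=1; free=3−1=2
SNF(R) diag = [2] → torsion [2]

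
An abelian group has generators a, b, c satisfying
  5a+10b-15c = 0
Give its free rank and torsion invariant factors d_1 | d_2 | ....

Answer: M ≅ ℤ^2 ⊕ ℤ/5

Derivation:
rank_ℚ(R)=1; free=3−1=2
SNF(R) diag = [5] → torsion [5]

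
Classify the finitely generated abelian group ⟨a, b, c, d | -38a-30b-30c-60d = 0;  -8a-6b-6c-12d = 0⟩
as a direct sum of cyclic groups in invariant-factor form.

Answer: M ≅ ℤ^2 ⊕ ℤ/2 ⊕ ℤ/6

Derivation:
rank_ℚ(R)=2; free=4−2=2
SNF(R) diag = [2, 6] → torsion [2, 6]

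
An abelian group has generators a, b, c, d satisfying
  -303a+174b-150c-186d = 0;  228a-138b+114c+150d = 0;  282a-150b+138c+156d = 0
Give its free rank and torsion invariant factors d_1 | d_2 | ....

rank_ℚ(R)=3; free=4−3=1
SNF(R) diag = [3, 6, 18] → torsion [3, 6, 18]

Answer: M ≅ ℤ^1 ⊕ ℤ/3 ⊕ ℤ/6 ⊕ ℤ/18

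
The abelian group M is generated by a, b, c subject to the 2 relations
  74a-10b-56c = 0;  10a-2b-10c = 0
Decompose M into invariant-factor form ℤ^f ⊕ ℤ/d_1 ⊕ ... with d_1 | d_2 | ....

Answer: M ≅ ℤ^1 ⊕ ℤ/2 ⊕ ℤ/6

Derivation:
rank_ℚ(R)=2; free=3−2=1
SNF(R) diag = [2, 6] → torsion [2, 6]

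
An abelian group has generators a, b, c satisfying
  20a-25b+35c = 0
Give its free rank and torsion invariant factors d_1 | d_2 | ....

rank_ℚ(R)=1; free=3−1=2
SNF(R) diag = [5] → torsion [5]

Answer: M ≅ ℤ^2 ⊕ ℤ/5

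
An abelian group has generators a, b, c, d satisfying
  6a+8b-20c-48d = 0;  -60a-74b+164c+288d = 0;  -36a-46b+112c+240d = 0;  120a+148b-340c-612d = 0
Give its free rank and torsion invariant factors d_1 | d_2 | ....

rank_ℚ(R)=4; free=4−4=0
SNF(R) diag = [2, 6, 12, 12] → torsion [2, 6, 12, 12]

Answer: M ≅ ℤ/2 ⊕ ℤ/6 ⊕ ℤ/12 ⊕ ℤ/12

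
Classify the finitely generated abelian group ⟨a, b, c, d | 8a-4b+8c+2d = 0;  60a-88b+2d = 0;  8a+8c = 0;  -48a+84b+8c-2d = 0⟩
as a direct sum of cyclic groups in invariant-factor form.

Answer: M ≅ ℤ/2 ⊕ ℤ/4 ⊕ ℤ/8 ⊕ ℤ/24

Derivation:
rank_ℚ(R)=4; free=4−4=0
SNF(R) diag = [2, 4, 8, 24] → torsion [2, 4, 8, 24]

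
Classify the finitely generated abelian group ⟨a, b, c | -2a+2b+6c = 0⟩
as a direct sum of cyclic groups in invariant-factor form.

Answer: M ≅ ℤ^2 ⊕ ℤ/2

Derivation:
rank_ℚ(R)=1; free=3−1=2
SNF(R) diag = [2] → torsion [2]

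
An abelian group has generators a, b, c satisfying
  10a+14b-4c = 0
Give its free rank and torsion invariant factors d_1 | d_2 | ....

rank_ℚ(R)=1; free=3−1=2
SNF(R) diag = [2] → torsion [2]

Answer: M ≅ ℤ^2 ⊕ ℤ/2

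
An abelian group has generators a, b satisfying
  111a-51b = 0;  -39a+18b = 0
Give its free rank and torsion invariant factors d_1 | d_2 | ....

rank_ℚ(R)=2; free=2−2=0
SNF(R) diag = [3, 3] → torsion [3, 3]

Answer: M ≅ ℤ/3 ⊕ ℤ/3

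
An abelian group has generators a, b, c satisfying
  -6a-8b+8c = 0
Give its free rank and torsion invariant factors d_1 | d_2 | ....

Answer: M ≅ ℤ^2 ⊕ ℤ/2

Derivation:
rank_ℚ(R)=1; free=3−1=2
SNF(R) diag = [2] → torsion [2]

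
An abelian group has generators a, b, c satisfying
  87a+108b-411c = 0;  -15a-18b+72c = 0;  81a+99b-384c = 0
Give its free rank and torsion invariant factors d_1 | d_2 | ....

rank_ℚ(R)=3; free=3−3=0
SNF(R) diag = [3, 3, 9] → torsion [3, 3, 9]

Answer: M ≅ ℤ/3 ⊕ ℤ/3 ⊕ ℤ/9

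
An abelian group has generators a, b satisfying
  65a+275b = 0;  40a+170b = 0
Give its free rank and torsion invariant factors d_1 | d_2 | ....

rank_ℚ(R)=2; free=2−2=0
SNF(R) diag = [5, 10] → torsion [5, 10]

Answer: M ≅ ℤ/5 ⊕ ℤ/10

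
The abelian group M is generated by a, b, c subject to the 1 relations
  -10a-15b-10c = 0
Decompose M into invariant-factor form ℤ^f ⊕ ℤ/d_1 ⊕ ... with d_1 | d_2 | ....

rank_ℚ(R)=1; free=3−1=2
SNF(R) diag = [5] → torsion [5]

Answer: M ≅ ℤ^2 ⊕ ℤ/5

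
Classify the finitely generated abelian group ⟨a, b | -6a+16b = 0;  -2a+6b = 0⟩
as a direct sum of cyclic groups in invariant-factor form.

Answer: M ≅ ℤ/2 ⊕ ℤ/2

Derivation:
rank_ℚ(R)=2; free=2−2=0
SNF(R) diag = [2, 2] → torsion [2, 2]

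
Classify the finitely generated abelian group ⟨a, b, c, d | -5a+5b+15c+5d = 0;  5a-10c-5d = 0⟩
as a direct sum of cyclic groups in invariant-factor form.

rank_ℚ(R)=2; free=4−2=2
SNF(R) diag = [5, 5] → torsion [5, 5]

Answer: M ≅ ℤ^2 ⊕ ℤ/5 ⊕ ℤ/5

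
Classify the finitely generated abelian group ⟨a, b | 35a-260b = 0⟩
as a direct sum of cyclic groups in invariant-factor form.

rank_ℚ(R)=1; free=2−1=1
SNF(R) diag = [5] → torsion [5]

Answer: M ≅ ℤ^1 ⊕ ℤ/5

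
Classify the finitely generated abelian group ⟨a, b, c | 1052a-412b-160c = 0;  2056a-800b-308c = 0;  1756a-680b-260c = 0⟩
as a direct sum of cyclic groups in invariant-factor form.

Answer: M ≅ ℤ/4 ⊕ ℤ/12 ⊕ ℤ/12

Derivation:
rank_ℚ(R)=3; free=3−3=0
SNF(R) diag = [4, 12, 12] → torsion [4, 12, 12]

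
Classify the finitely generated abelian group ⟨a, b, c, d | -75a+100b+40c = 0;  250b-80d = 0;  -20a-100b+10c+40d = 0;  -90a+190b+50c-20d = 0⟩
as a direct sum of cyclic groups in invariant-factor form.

rank_ℚ(R)=4; free=4−4=0
SNF(R) diag = [5, 10, 10, 20] → torsion [5, 10, 10, 20]

Answer: M ≅ ℤ/5 ⊕ ℤ/10 ⊕ ℤ/10 ⊕ ℤ/20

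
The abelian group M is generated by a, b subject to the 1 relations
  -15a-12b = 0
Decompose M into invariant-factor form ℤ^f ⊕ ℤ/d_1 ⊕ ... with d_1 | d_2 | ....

rank_ℚ(R)=1; free=2−1=1
SNF(R) diag = [3] → torsion [3]

Answer: M ≅ ℤ^1 ⊕ ℤ/3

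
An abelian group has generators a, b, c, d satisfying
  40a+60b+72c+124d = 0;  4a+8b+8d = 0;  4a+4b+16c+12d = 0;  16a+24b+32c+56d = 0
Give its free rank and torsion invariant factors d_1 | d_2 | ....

rank_ℚ(R)=4; free=4−4=0
SNF(R) diag = [4, 4, 8, 16] → torsion [4, 4, 8, 16]

Answer: M ≅ ℤ/4 ⊕ ℤ/4 ⊕ ℤ/8 ⊕ ℤ/16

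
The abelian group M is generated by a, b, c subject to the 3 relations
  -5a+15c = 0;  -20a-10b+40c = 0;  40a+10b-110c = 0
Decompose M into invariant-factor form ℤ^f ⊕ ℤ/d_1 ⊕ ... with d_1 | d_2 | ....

Answer: M ≅ ℤ/5 ⊕ ℤ/10 ⊕ ℤ/10

Derivation:
rank_ℚ(R)=3; free=3−3=0
SNF(R) diag = [5, 10, 10] → torsion [5, 10, 10]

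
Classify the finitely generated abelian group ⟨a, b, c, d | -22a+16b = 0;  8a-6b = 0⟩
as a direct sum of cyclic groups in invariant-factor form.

Answer: M ≅ ℤ^2 ⊕ ℤ/2 ⊕ ℤ/2

Derivation:
rank_ℚ(R)=2; free=4−2=2
SNF(R) diag = [2, 2] → torsion [2, 2]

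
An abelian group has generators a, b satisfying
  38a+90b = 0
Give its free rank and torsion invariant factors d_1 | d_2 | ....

rank_ℚ(R)=1; free=2−1=1
SNF(R) diag = [2] → torsion [2]

Answer: M ≅ ℤ^1 ⊕ ℤ/2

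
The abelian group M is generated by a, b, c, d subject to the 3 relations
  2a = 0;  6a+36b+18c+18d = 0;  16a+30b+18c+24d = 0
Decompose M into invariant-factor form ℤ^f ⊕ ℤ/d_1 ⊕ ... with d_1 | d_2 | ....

Answer: M ≅ ℤ^1 ⊕ ℤ/2 ⊕ ℤ/6 ⊕ ℤ/18

Derivation:
rank_ℚ(R)=3; free=4−3=1
SNF(R) diag = [2, 6, 18] → torsion [2, 6, 18]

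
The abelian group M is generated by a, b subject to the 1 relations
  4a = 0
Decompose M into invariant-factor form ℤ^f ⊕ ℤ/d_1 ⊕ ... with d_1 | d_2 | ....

Answer: M ≅ ℤ^1 ⊕ ℤ/4

Derivation:
rank_ℚ(R)=1; free=2−1=1
SNF(R) diag = [4] → torsion [4]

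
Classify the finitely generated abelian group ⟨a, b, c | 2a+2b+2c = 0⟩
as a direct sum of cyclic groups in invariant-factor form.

rank_ℚ(R)=1; free=3−1=2
SNF(R) diag = [2] → torsion [2]

Answer: M ≅ ℤ^2 ⊕ ℤ/2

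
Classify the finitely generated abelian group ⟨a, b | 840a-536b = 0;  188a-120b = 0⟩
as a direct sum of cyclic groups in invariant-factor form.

rank_ℚ(R)=2; free=2−2=0
SNF(R) diag = [4, 8] → torsion [4, 8]

Answer: M ≅ ℤ/4 ⊕ ℤ/8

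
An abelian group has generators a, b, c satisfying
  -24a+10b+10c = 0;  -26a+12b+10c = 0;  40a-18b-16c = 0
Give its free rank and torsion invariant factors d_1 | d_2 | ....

rank_ℚ(R)=3; free=3−3=0
SNF(R) diag = [2, 2, 2] → torsion [2, 2, 2]

Answer: M ≅ ℤ/2 ⊕ ℤ/2 ⊕ ℤ/2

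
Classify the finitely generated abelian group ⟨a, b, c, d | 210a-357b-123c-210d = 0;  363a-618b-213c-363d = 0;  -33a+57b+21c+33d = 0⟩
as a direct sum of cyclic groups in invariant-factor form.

Answer: M ≅ ℤ^1 ⊕ ℤ/3 ⊕ ℤ/9 ⊕ ℤ/9

Derivation:
rank_ℚ(R)=3; free=4−3=1
SNF(R) diag = [3, 9, 9] → torsion [3, 9, 9]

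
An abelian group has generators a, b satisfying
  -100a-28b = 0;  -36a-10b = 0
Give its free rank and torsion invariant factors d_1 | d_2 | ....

rank_ℚ(R)=2; free=2−2=0
SNF(R) diag = [2, 4] → torsion [2, 4]

Answer: M ≅ ℤ/2 ⊕ ℤ/4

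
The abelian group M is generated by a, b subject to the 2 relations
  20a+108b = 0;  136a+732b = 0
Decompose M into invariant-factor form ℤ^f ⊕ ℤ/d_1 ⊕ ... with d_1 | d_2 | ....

Answer: M ≅ ℤ/4 ⊕ ℤ/12

Derivation:
rank_ℚ(R)=2; free=2−2=0
SNF(R) diag = [4, 12] → torsion [4, 12]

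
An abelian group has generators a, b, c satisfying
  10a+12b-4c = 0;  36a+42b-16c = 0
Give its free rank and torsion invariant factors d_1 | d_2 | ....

Answer: M ≅ ℤ^1 ⊕ ℤ/2 ⊕ ℤ/2

Derivation:
rank_ℚ(R)=2; free=3−2=1
SNF(R) diag = [2, 2] → torsion [2, 2]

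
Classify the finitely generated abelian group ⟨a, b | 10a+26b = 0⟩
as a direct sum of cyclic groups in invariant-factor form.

rank_ℚ(R)=1; free=2−1=1
SNF(R) diag = [2] → torsion [2]

Answer: M ≅ ℤ^1 ⊕ ℤ/2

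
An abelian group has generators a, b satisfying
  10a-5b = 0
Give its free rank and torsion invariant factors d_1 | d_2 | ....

rank_ℚ(R)=1; free=2−1=1
SNF(R) diag = [5] → torsion [5]

Answer: M ≅ ℤ^1 ⊕ ℤ/5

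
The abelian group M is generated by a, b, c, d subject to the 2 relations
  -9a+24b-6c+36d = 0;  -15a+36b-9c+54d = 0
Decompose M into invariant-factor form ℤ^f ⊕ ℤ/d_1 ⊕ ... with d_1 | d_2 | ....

Answer: M ≅ ℤ^2 ⊕ ℤ/3 ⊕ ℤ/3

Derivation:
rank_ℚ(R)=2; free=4−2=2
SNF(R) diag = [3, 3] → torsion [3, 3]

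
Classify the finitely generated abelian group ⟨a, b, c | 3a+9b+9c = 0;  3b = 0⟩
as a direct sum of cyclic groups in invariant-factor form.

rank_ℚ(R)=2; free=3−2=1
SNF(R) diag = [3, 3] → torsion [3, 3]

Answer: M ≅ ℤ^1 ⊕ ℤ/3 ⊕ ℤ/3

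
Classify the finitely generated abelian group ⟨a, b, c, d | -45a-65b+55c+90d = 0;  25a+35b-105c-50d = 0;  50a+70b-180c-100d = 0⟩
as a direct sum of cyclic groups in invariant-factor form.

rank_ℚ(R)=3; free=4−3=1
SNF(R) diag = [5, 10, 30] → torsion [5, 10, 30]

Answer: M ≅ ℤ^1 ⊕ ℤ/5 ⊕ ℤ/10 ⊕ ℤ/30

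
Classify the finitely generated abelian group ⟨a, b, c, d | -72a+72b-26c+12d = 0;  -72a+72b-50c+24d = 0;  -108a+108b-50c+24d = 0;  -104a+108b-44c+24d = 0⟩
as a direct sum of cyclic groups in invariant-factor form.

Answer: M ≅ ℤ/2 ⊕ ℤ/4 ⊕ ℤ/12 ⊕ ℤ/36

Derivation:
rank_ℚ(R)=4; free=4−4=0
SNF(R) diag = [2, 4, 12, 36] → torsion [2, 4, 12, 36]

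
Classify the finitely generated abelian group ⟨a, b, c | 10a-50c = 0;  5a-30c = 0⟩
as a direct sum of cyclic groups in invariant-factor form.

rank_ℚ(R)=2; free=3−2=1
SNF(R) diag = [5, 10] → torsion [5, 10]

Answer: M ≅ ℤ^1 ⊕ ℤ/5 ⊕ ℤ/10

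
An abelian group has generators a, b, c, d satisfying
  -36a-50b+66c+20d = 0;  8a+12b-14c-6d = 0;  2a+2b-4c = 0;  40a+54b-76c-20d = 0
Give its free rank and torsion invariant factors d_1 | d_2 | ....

rank_ℚ(R)=4; free=4−4=0
SNF(R) diag = [2, 2, 2, 2] → torsion [2, 2, 2, 2]

Answer: M ≅ ℤ/2 ⊕ ℤ/2 ⊕ ℤ/2 ⊕ ℤ/2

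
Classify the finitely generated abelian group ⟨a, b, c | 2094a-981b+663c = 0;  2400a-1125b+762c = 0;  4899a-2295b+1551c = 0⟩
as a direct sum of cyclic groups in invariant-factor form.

rank_ℚ(R)=3; free=3−3=0
SNF(R) diag = [3, 9, 9] → torsion [3, 9, 9]

Answer: M ≅ ℤ/3 ⊕ ℤ/9 ⊕ ℤ/9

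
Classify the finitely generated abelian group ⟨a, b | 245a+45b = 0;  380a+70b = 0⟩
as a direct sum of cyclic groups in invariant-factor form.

rank_ℚ(R)=2; free=2−2=0
SNF(R) diag = [5, 10] → torsion [5, 10]

Answer: M ≅ ℤ/5 ⊕ ℤ/10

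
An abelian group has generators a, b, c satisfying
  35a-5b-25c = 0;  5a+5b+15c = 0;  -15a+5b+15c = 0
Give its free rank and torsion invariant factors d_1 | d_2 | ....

rank_ℚ(R)=3; free=3−3=0
SNF(R) diag = [5, 10, 20] → torsion [5, 10, 20]

Answer: M ≅ ℤ/5 ⊕ ℤ/10 ⊕ ℤ/20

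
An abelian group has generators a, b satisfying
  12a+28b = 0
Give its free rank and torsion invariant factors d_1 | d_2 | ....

Answer: M ≅ ℤ^1 ⊕ ℤ/4

Derivation:
rank_ℚ(R)=1; free=2−1=1
SNF(R) diag = [4] → torsion [4]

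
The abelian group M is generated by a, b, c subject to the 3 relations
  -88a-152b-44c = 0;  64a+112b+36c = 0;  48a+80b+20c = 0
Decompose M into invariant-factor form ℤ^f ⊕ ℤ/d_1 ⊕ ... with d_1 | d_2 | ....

rank_ℚ(R)=3; free=3−3=0
SNF(R) diag = [4, 8, 16] → torsion [4, 8, 16]

Answer: M ≅ ℤ/4 ⊕ ℤ/8 ⊕ ℤ/16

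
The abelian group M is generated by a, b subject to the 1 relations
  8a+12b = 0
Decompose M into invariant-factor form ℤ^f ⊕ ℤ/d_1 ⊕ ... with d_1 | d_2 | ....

rank_ℚ(R)=1; free=2−1=1
SNF(R) diag = [4] → torsion [4]

Answer: M ≅ ℤ^1 ⊕ ℤ/4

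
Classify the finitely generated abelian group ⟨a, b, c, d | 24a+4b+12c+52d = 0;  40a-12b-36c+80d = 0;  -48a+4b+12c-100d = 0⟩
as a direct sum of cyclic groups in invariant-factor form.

rank_ℚ(R)=3; free=4−3=1
SNF(R) diag = [4, 4, 8] → torsion [4, 4, 8]

Answer: M ≅ ℤ^1 ⊕ ℤ/4 ⊕ ℤ/4 ⊕ ℤ/8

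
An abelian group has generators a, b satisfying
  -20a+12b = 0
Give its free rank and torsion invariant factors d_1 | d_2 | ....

Answer: M ≅ ℤ^1 ⊕ ℤ/4

Derivation:
rank_ℚ(R)=1; free=2−1=1
SNF(R) diag = [4] → torsion [4]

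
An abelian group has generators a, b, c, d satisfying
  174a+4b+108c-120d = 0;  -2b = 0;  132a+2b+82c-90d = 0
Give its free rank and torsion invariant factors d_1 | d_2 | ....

Answer: M ≅ ℤ^1 ⊕ ℤ/2 ⊕ ℤ/2 ⊕ ℤ/6

Derivation:
rank_ℚ(R)=3; free=4−3=1
SNF(R) diag = [2, 2, 6] → torsion [2, 2, 6]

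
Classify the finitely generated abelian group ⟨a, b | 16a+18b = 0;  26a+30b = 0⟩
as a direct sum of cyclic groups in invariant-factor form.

rank_ℚ(R)=2; free=2−2=0
SNF(R) diag = [2, 6] → torsion [2, 6]

Answer: M ≅ ℤ/2 ⊕ ℤ/6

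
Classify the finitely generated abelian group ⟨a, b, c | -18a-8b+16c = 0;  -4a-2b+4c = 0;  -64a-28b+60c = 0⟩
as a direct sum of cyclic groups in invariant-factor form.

rank_ℚ(R)=3; free=3−3=0
SNF(R) diag = [2, 2, 4] → torsion [2, 2, 4]

Answer: M ≅ ℤ/2 ⊕ ℤ/2 ⊕ ℤ/4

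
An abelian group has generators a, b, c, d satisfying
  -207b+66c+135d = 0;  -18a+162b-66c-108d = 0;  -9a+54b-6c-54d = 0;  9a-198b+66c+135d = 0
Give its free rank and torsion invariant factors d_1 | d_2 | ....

rank_ℚ(R)=4; free=4−4=0
SNF(R) diag = [3, 9, 27, 54] → torsion [3, 9, 27, 54]

Answer: M ≅ ℤ/3 ⊕ ℤ/9 ⊕ ℤ/27 ⊕ ℤ/54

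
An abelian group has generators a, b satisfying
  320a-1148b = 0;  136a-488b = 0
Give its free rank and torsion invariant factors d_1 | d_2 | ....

Answer: M ≅ ℤ/4 ⊕ ℤ/8

Derivation:
rank_ℚ(R)=2; free=2−2=0
SNF(R) diag = [4, 8] → torsion [4, 8]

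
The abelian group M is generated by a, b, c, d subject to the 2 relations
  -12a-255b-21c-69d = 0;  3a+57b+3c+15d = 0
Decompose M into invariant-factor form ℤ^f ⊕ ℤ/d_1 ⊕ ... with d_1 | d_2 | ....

rank_ℚ(R)=2; free=4−2=2
SNF(R) diag = [3, 9] → torsion [3, 9]

Answer: M ≅ ℤ^2 ⊕ ℤ/3 ⊕ ℤ/9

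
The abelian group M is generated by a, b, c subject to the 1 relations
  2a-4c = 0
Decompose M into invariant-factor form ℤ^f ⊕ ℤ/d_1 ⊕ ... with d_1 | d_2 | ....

rank_ℚ(R)=1; free=3−1=2
SNF(R) diag = [2] → torsion [2]

Answer: M ≅ ℤ^2 ⊕ ℤ/2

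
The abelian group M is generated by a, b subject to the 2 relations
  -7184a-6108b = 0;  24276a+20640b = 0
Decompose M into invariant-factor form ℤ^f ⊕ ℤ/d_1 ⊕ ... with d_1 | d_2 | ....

rank_ℚ(R)=2; free=2−2=0
SNF(R) diag = [4, 12] → torsion [4, 12]

Answer: M ≅ ℤ/4 ⊕ ℤ/12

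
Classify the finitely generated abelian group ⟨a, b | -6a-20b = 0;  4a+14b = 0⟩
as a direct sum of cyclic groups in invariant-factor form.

rank_ℚ(R)=2; free=2−2=0
SNF(R) diag = [2, 2] → torsion [2, 2]

Answer: M ≅ ℤ/2 ⊕ ℤ/2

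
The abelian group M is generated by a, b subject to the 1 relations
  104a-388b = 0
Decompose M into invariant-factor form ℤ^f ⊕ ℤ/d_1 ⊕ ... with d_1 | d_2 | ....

rank_ℚ(R)=1; free=2−1=1
SNF(R) diag = [4] → torsion [4]

Answer: M ≅ ℤ^1 ⊕ ℤ/4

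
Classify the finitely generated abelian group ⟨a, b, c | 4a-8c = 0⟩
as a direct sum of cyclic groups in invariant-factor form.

Answer: M ≅ ℤ^2 ⊕ ℤ/4

Derivation:
rank_ℚ(R)=1; free=3−1=2
SNF(R) diag = [4] → torsion [4]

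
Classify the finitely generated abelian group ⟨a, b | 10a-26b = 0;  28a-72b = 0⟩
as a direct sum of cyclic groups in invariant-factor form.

Answer: M ≅ ℤ/2 ⊕ ℤ/4

Derivation:
rank_ℚ(R)=2; free=2−2=0
SNF(R) diag = [2, 4] → torsion [2, 4]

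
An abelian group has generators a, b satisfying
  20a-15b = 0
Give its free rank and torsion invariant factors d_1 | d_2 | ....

rank_ℚ(R)=1; free=2−1=1
SNF(R) diag = [5] → torsion [5]

Answer: M ≅ ℤ^1 ⊕ ℤ/5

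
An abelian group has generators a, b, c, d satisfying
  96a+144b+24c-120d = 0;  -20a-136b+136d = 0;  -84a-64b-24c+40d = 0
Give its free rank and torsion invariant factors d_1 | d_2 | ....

rank_ℚ(R)=3; free=4−3=1
SNF(R) diag = [4, 8, 24] → torsion [4, 8, 24]

Answer: M ≅ ℤ^1 ⊕ ℤ/4 ⊕ ℤ/8 ⊕ ℤ/24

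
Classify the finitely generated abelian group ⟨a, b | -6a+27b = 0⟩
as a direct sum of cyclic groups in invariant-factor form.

Answer: M ≅ ℤ^1 ⊕ ℤ/3

Derivation:
rank_ℚ(R)=1; free=2−1=1
SNF(R) diag = [3] → torsion [3]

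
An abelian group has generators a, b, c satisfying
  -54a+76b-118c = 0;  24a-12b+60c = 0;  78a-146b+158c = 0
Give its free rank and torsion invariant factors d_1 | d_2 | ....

rank_ℚ(R)=3; free=3−3=0
SNF(R) diag = [2, 6, 12] → torsion [2, 6, 12]

Answer: M ≅ ℤ/2 ⊕ ℤ/6 ⊕ ℤ/12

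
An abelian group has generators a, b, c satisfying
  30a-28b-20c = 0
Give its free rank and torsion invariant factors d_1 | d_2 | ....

rank_ℚ(R)=1; free=3−1=2
SNF(R) diag = [2] → torsion [2]

Answer: M ≅ ℤ^2 ⊕ ℤ/2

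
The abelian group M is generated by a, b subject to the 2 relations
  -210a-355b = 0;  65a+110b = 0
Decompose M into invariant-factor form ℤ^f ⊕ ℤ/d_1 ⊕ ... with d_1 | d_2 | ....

rank_ℚ(R)=2; free=2−2=0
SNF(R) diag = [5, 5] → torsion [5, 5]

Answer: M ≅ ℤ/5 ⊕ ℤ/5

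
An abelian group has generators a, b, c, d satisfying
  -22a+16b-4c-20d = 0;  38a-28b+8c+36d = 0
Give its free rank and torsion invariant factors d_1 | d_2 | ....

Answer: M ≅ ℤ^2 ⊕ ℤ/2 ⊕ ℤ/4

Derivation:
rank_ℚ(R)=2; free=4−2=2
SNF(R) diag = [2, 4] → torsion [2, 4]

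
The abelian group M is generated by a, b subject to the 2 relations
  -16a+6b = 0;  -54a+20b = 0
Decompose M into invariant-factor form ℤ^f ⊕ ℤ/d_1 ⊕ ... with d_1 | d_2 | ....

rank_ℚ(R)=2; free=2−2=0
SNF(R) diag = [2, 2] → torsion [2, 2]

Answer: M ≅ ℤ/2 ⊕ ℤ/2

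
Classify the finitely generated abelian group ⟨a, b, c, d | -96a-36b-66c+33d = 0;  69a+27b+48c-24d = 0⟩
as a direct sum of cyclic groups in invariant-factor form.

rank_ℚ(R)=2; free=4−2=2
SNF(R) diag = [3, 9] → torsion [3, 9]

Answer: M ≅ ℤ^2 ⊕ ℤ/3 ⊕ ℤ/9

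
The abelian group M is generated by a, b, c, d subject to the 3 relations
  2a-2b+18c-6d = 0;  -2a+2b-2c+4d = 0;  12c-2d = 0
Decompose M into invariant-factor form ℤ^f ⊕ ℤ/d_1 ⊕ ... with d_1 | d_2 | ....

rank_ℚ(R)=3; free=4−3=1
SNF(R) diag = [2, 2, 4] → torsion [2, 2, 4]

Answer: M ≅ ℤ^1 ⊕ ℤ/2 ⊕ ℤ/2 ⊕ ℤ/4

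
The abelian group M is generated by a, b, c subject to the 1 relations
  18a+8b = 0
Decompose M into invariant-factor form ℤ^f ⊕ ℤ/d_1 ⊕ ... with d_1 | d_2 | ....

rank_ℚ(R)=1; free=3−1=2
SNF(R) diag = [2] → torsion [2]

Answer: M ≅ ℤ^2 ⊕ ℤ/2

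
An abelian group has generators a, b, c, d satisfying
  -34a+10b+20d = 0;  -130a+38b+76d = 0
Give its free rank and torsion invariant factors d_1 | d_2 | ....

Answer: M ≅ ℤ^2 ⊕ ℤ/2 ⊕ ℤ/4

Derivation:
rank_ℚ(R)=2; free=4−2=2
SNF(R) diag = [2, 4] → torsion [2, 4]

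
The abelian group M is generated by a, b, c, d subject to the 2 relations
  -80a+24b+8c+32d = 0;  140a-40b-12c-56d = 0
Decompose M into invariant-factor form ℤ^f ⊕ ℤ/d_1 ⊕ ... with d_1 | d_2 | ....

Answer: M ≅ ℤ^2 ⊕ ℤ/4 ⊕ ℤ/8

Derivation:
rank_ℚ(R)=2; free=4−2=2
SNF(R) diag = [4, 8] → torsion [4, 8]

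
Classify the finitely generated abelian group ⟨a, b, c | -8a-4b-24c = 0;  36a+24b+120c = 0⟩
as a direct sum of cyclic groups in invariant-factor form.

Answer: M ≅ ℤ^1 ⊕ ℤ/4 ⊕ ℤ/12

Derivation:
rank_ℚ(R)=2; free=3−2=1
SNF(R) diag = [4, 12] → torsion [4, 12]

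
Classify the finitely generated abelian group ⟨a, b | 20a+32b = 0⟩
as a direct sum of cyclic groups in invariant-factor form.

Answer: M ≅ ℤ^1 ⊕ ℤ/4

Derivation:
rank_ℚ(R)=1; free=2−1=1
SNF(R) diag = [4] → torsion [4]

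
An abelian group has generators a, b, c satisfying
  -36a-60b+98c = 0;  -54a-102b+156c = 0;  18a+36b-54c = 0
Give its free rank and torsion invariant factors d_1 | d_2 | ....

Answer: M ≅ ℤ/2 ⊕ ℤ/6 ⊕ ℤ/18

Derivation:
rank_ℚ(R)=3; free=3−3=0
SNF(R) diag = [2, 6, 18] → torsion [2, 6, 18]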